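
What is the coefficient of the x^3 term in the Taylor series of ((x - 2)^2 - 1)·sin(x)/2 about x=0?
Expand to order 3: ((x - 2)^2 - 1)·sin(x)/2 = x^3/4 - 2·x^2 + 3·x/2 + O(x^4).
The coefficient of x^3 is 1/4.

Final answer: 1/4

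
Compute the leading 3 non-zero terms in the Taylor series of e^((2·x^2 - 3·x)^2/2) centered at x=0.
-6·x^3 + 9·x^2/2 + 1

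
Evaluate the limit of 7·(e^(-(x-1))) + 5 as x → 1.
Direct substitution at x = 1 gives 12.

Final answer: 12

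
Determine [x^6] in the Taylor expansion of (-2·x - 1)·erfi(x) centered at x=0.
Expand to order 6: (-2·x - 1)·erfi(x) = -2·x^6/(5·√(π)) - x^5/(5·√(π)) - 4·x^4/(3·√(π)) - 2·x^3/(3·√(π)) - 4·x^2/√(π) - 2·x/√(π) + O(x^7).
The coefficient of x^6 is -2/(5·√(π)).

Final answer: -2/(5·√(π))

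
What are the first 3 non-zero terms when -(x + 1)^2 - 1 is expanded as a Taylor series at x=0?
-x^2 - 2·x - 2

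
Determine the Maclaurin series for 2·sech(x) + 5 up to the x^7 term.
-61·x^6/360 + 5·x^4/12 - x^2 + 7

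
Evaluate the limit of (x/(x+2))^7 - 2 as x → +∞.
As x → +∞: x/(x+2) = 1/(1 + 2/x) → 1, and the 7th power of a limit-1 base also → 1; with the additive constant, 1 - 2 = -1.
Limit = -1.

Final answer: -1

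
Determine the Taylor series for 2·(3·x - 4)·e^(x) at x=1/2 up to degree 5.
-5·e^(1/2) + e^(1/2)·(x - 1/2) + 7·e^(1/2)·(x - 1/2)^2/2 + 13·e^(1/2)·(x - 1/2)^3/6 + 19·e^(1/2)·(x - 1/2)^4/24 + 5·e^(1/2)·(x - 1/2)^5/24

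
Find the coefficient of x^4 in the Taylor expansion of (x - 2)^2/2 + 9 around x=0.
Expand to order 4: (x - 2)^2/2 + 9 = x^2/2 - 2·x + 11 + O(x^5).
The coefficient of x^4 is 0.

Final answer: 0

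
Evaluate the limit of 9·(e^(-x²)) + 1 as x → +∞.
Evaluate the dominant behaviour as x → +∞; each term tends to a finite value or vanishes.
Limit = 1.

Final answer: 1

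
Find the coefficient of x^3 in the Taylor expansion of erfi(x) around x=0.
Expand to order 3: erfi(x) = 2·x^3/(3·√(π)) + 2·x/√(π) + O(x^4).
The coefficient of x^3 is 2/(3·√(π)).

Final answer: 2/(3·√(π))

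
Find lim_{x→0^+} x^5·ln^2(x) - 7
The product is a 0·∞ indeterminate form at x → 0⁺.
Rewrite the product as ln^2(x) / x^(-5) and apply L'Hôpital, or use the standard hierarchy x^(-5) ≫ |ln x|^2 as x → 0⁺.
The indeterminate product → 0, so the limit = -7.

Final answer: -7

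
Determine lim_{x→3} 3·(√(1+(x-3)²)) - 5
Direct substitution at x = 3 gives -2.

Final answer: -2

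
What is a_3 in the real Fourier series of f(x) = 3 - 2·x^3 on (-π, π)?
a_3 = (1/π) ∫_{-π}^{π} f(x)·cos(3x) dx.
Evaluate the integral (use parity and integration by parts as needed): a_3 = 0.

Final answer: 0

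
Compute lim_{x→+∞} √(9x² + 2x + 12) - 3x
As x → +∞: multiply by the conjugate to get (2x+12)/(√(9x²+2x+12)+3x); the denominator ~ 6x, so the limit is 2/6 = 1/3.
Limit = 1/3.

Final answer: 1/3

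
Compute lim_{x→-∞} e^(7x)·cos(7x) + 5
Evaluate the dominant behaviour as x → -∞; each term tends to a finite value or vanishes.
Limit = 5.

Final answer: 5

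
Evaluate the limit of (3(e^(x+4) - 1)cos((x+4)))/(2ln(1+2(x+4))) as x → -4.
Both numerator and denominator → 0 as x → -4; this is a 0/0 indeterminate form.
Expand each to leading order near x = -4: numerator ~ 3·(x + 4), denominator ~ 4·(x + 4).
The limit of the ratio is 3/4.

Final answer: 3/4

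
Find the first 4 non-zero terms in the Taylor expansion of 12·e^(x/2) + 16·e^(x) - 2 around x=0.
35·x^3/12 + 19·x^2/2 + 22·x + 26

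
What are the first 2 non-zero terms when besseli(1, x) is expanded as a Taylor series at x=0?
x^3/16 + x/2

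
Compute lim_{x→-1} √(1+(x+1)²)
Direct substitution at x = -1 gives 1.

Final answer: 1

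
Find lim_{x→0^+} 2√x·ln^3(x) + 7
The product is a 0·∞ indeterminate form at x → 0⁺.
Rewrite the product as 2·ln^3(x) / x^(-1/2) and apply L'Hôpital, or use the standard hierarchy x^(-1/2) ≫ |ln x|^3 as x → 0⁺.
The indeterminate product → 0, so the limit = 7.

Final answer: 7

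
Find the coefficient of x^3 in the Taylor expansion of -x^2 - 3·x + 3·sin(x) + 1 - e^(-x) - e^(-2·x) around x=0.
Expand to order 3: -x^2 - 3·x + 3·sin(x) + 1 - e^(-x) - e^(-2·x) = x^3 - 7·x^2/2 + 3·x - 1 + O(x^4).
The coefficient of x^3 is 1.

Final answer: 1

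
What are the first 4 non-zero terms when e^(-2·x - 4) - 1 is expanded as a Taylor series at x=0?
-4·x^3·e^(-4)/3 + 2·x^2·e^(-4) - 2·x·e^(-4) - 1 + e^(-4)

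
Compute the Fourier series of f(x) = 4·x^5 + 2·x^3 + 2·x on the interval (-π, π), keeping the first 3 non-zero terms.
(-156·π^2 + 8·π^4 + 940)·sin(x) + (-4·π^4 - 29 + 18·π^2)·sin(2·x) + (-124·π^2/27 + 356/81 + 8·π^4/3)·sin(3·x)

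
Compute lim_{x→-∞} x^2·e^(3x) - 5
The product is a 0·∞ indeterminate form at x → -∞.
Rewrite the product as x^2 / e^(-3x) (an ∞/∞ form) and apply L'Hôpital, or use the standard hierarchy e^(3|x|) ≫ |x^2| as x → -∞.
The indeterminate product → 0, so the limit = -5.

Final answer: -5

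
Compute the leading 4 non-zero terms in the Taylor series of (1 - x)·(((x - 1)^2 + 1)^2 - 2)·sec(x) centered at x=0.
-17·x^3 + 17·x^2 - 10·x + 2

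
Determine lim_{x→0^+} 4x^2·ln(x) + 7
The product is a 0·∞ indeterminate form at x → 0⁺.
Rewrite the product as 4·ln(x) / x^(-2) and apply L'Hôpital, or use the standard hierarchy x^(-2) ≫ |ln x| as x → 0⁺.
The indeterminate product → 0, so the limit = 7.

Final answer: 7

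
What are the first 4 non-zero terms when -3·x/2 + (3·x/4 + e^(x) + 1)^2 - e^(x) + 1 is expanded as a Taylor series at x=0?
9·x^3/4 + 73·x^2/16 + 9·x/2 + 4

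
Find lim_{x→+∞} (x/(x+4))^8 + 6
As x → +∞: x/(x+4) = 1/(1 + 4/x) → 1, and the 8th power of a limit-1 base also → 1; with the additive constant, 1 + 6 = 7.
Limit = 7.

Final answer: 7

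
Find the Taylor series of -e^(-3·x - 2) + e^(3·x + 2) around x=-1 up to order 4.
(1 - e^(2))·e^(-1) + (3 + 3·e^(2))·e^(-1)·(x + 1) + (9 - 9·e^(2))·e^(-1)·(x + 1)^2/2 + (9 + 9·e^(2))·e^(-1)·(x + 1)^3/2 + (27 - 27·e^(2))·e^(-1)·(x + 1)^4/8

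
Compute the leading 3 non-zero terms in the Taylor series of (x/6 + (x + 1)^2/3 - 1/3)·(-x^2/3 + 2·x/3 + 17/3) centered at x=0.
-x^3/18 + 22·x^2/9 + 85·x/18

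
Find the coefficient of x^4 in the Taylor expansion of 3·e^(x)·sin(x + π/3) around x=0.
Expand to order 4: 3·e^(x)·sin(x + π/3) = -√(3)·x^4/4 + x^3·(1/2 - √(3)/2) + 3·x^2/2 + x·(3/2 + 3·√(3)/2) + 3·√(3)/2 + O(x^5).
The coefficient of x^4 is -√(3)/4.

Final answer: -√(3)/4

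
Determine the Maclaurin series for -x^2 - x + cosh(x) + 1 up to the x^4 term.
x^4/24 - x^2/2 - x + 2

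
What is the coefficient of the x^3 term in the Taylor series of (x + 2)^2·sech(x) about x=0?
Expand to order 3: (x + 2)^2·sech(x) = -2·x^3 - x^2 + 4·x + 4 + O(x^4).
The coefficient of x^3 is -2.

Final answer: -2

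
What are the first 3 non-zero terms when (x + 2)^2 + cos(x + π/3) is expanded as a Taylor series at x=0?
3·x^2/4 + x·(4 - √(3)/2) + 9/2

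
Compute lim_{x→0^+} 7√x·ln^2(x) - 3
The product is a 0·∞ indeterminate form at x → 0⁺.
Rewrite the product as 7·ln^2(x) / x^(-1/2) and apply L'Hôpital, or use the standard hierarchy x^(-1/2) ≫ |ln x|^2 as x → 0⁺.
The indeterminate product → 0, so the limit = -3.

Final answer: -3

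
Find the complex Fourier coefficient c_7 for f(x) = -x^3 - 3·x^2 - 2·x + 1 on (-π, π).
Compute the real Fourier coefficients first: a_7 = 12/49, b_7 = -2·π^2/7 - 184/343.
Then c_7 = (a_7 − i·b_7)/2 = 6/49 + 92·i/343 + i·π^2/7.

Final answer: 6/49 + 92·i/343 + i·π^2/7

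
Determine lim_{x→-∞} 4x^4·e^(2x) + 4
The product is a 0·∞ indeterminate form at x → -∞.
Rewrite the product as 4x^4 / e^(-2x) (an ∞/∞ form) and apply L'Hôpital, or use the standard hierarchy e^(2|x|) ≫ |x^4| as x → -∞.
The indeterminate product → 0, so the limit = 4.

Final answer: 4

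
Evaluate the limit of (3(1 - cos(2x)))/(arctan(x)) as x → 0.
Both numerator and denominator → 0 as x → 0; this is a 0/0 indeterminate form.
Expand each to leading order near x = 0: numerator ~ 6·x^2, denominator ~ x.
The limit of the ratio is 0.

Final answer: 0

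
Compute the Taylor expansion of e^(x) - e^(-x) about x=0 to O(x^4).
x^3/3 + 2·x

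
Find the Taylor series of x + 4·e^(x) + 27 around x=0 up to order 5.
x^5/30 + x^4/6 + 2·x^3/3 + 2·x^2 + 5·x + 31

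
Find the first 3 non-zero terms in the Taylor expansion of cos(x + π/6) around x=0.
-√(3)·x^2/4 - x/2 + √(3)/2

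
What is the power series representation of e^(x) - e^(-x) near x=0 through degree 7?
x^7/2520 + x^5/60 + x^3/3 + 2·x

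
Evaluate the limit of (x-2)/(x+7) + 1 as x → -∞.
Evaluate the dominant behaviour as x → -∞; each term tends to a finite value or vanishes.
Limit = 2.

Final answer: 2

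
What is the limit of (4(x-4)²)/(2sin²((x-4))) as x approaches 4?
Both numerator and denominator → 0 as x → 4; this is a 0/0 indeterminate form.
Expand each to leading order near x = 4: numerator ~ 4·(x - 4)^2, denominator ~ 2·(x - 4)^2.
The limit of the ratio is 2.

Final answer: 2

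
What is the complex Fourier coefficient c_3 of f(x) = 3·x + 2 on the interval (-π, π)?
Compute the real Fourier coefficients first: a_3 = 0, b_3 = 2.
Then c_3 = (a_3 − i·b_3)/2 = -i.

Final answer: -i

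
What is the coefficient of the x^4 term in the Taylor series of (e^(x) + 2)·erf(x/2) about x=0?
Expand to order 4: (e^(x) + 2)·erf(x/2) = x^4/(12·√(π)) + x^3/(4·√(π)) + x^2/√(π) + 3·x/√(π) + O(x^5).
The coefficient of x^4 is 1/(12·√(π)).

Final answer: 1/(12·√(π))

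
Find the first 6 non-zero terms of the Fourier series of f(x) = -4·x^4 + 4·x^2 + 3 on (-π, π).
(-208 + 32·π^2)·cos(x) + (16 - 8·π^2)·cos(2·x) + (-112/27 + 32·π^2/9)·cos(3·x) + (7/4 - 2·π^2)·cos(4·x) + (-592/625 + 32·π^2/25)·cos(5·x) - 4·π^4/5 + 3 + 4·π^2/3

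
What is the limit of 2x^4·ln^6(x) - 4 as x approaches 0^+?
The product is a 0·∞ indeterminate form at x → 0⁺.
Rewrite the product as 2·ln^6(x) / x^(-4) and apply L'Hôpital, or use the standard hierarchy x^(-4) ≫ |ln x|^6 as x → 0⁺.
The indeterminate product → 0, so the limit = -4.

Final answer: -4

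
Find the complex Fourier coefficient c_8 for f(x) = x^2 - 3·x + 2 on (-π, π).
Compute the real Fourier coefficients first: a_8 = 1/16, b_8 = 3/4.
Then c_8 = (a_8 − i·b_8)/2 = 1/32 - 3·i/8.

Final answer: 1/32 - 3·i/8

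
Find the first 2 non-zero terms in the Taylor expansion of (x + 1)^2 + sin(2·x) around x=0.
4·x + 1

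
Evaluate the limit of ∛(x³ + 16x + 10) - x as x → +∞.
This is an ∞ − ∞ indeterminate form.
Multiply by (A² + AB + B²)/(A² + AB + B²) where A = ∛(x³+16x + 10), B = x to use A³ − B³ = (A−B)(A²+AB+B²); the x³ terms cancel, leaving (16x + 10)/(A²+AB+B²) with denominator ~ 3x², so the limit is 0.
Limit = 0.

Final answer: 0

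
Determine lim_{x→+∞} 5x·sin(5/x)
As x → +∞: let u = 5/x → 0⁺; then 5·x·sin(5/x) = 5·5·sin(u)/u → 5·5·1 = 25.
Limit = 25.

Final answer: 25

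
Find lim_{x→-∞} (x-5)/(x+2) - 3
Evaluate the dominant behaviour as x → -∞; each term tends to a finite value or vanishes.
Limit = -2.

Final answer: -2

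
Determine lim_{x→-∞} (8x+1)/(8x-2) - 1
Evaluate the dominant behaviour as x → -∞; each term tends to a finite value or vanishes.
Limit = 0.

Final answer: 0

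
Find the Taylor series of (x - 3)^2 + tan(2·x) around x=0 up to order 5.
64·x^5/15 + 8·x^3/3 + x^2 - 4·x + 9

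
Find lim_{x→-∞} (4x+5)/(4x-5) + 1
Evaluate the dominant behaviour as x → -∞; each term tends to a finite value or vanishes.
Limit = 2.

Final answer: 2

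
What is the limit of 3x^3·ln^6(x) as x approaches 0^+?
This is a 0·∞ indeterminate form at x → 0⁺.
Rewrite the product as 3·ln^6(x) / x^(-3) and apply L'Hôpital, or use the standard hierarchy x^(-3) ≫ |ln x|^6 as x → 0⁺.
The indeterminate product → 0, so the limit = 0.

Final answer: 0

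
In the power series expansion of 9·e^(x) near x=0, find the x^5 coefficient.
Expand to order 5: 9·e^(x) = 3·x^5/40 + 3·x^4/8 + 3·x^3/2 + 9·x^2/2 + 9·x + 9 + O(x^6).
The coefficient of x^5 is 3/40.

Final answer: 3/40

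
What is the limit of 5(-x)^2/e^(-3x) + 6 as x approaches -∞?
The quotient is an ∞/∞ indeterminate form as x → -∞.
Compare growth rates of the dominant terms (exponentials ≫ polynomials ≫ logarithms), or apply L'Hôpital's rule; the quotient → 0.
Adding the constant: 0 + 6 = 6. Limit = 6.

Final answer: 6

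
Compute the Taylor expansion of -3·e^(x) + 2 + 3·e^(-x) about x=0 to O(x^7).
-x^5/20 - x^3 - 6·x + 2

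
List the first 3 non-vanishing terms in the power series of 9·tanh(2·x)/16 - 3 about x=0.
-3·x^3/2 + 9·x/8 - 3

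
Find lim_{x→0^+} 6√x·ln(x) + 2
The product is a 0·∞ indeterminate form at x → 0⁺.
Rewrite the product as 6·ln(x) / x^(-1/2) and apply L'Hôpital, or use the standard hierarchy x^(-1/2) ≫ |ln x| as x → 0⁺.
The indeterminate product → 0, so the limit = 2.

Final answer: 2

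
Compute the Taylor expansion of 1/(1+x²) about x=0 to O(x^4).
1 - x^2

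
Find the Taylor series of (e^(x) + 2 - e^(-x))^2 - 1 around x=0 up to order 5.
x^5/15 + 4·x^4/3 + 4·x^3/3 + 4·x^2 + 8·x + 3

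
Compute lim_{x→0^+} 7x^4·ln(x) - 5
The product is a 0·∞ indeterminate form at x → 0⁺.
Rewrite the product as 7·ln(x) / x^(-4) and apply L'Hôpital, or use the standard hierarchy x^(-4) ≫ |ln x| as x → 0⁺.
The indeterminate product → 0, so the limit = -5.

Final answer: -5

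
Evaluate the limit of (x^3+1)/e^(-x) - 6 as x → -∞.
The quotient is an ∞/∞ indeterminate form as x → -∞.
Compare growth rates of the dominant terms (exponentials ≫ polynomials ≫ logarithms), or apply L'Hôpital's rule; the quotient → 0.
Adding the constant: 0 - 6 = -6. Limit = -6.

Final answer: -6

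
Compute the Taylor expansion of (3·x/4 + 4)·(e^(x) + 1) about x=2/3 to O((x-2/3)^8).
9/2 + 9·e^(2/3)/2 + (3/4 + 21·e^(2/3)/4)·(x - 2/3) + 3·e^(2/3)·(x - 2/3)^2 + 9·e^(2/3)·(x - 2/3)^3/8 + 5·e^(2/3)·(x - 2/3)^4/16 + 11·e^(2/3)·(x - 2/3)^5/160 + e^(2/3)·(x - 2/3)^6/80 + 13·e^(2/3)·(x - 2/3)^7/6720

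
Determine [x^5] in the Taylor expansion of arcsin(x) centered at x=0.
Expand to order 5: arcsin(x) = 3·x^5/40 + x^3/6 + x + O(x^6).
The coefficient of x^5 is 3/40.

Final answer: 3/40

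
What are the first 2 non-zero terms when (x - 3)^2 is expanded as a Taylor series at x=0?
9 - 6·x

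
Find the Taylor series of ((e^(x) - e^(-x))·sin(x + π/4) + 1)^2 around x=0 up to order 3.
x^3·(4 - 2·√(2)/3) + x^2·(2 + 2·√(2)) + 2·√(2)·x + 1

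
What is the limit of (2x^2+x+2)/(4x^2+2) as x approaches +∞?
This is an ∞/∞ indeterminate form as x → +∞.
Divide numerator and denominator by x^2 and let the lower-order terms vanish; the leading terms give 2/4 = 1/2.
Limit = 1/2.

Final answer: 1/2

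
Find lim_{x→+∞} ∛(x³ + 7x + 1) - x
This is an ∞ − ∞ indeterminate form.
Multiply by (A² + AB + B²)/(A² + AB + B²) where A = ∛(x³+7x + 1), B = x to use A³ − B³ = (A−B)(A²+AB+B²); the x³ terms cancel, leaving (7x + 1)/(A²+AB+B²) with denominator ~ 3x², so the limit is 0.
Limit = 0.

Final answer: 0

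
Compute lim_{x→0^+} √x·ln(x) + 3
The product is a 0·∞ indeterminate form at x → 0⁺.
Rewrite the product as ln(x) / x^(-1/2) and apply L'Hôpital, or use the standard hierarchy x^(-1/2) ≫ |ln x| as x → 0⁺.
The indeterminate product → 0, so the limit = 3.

Final answer: 3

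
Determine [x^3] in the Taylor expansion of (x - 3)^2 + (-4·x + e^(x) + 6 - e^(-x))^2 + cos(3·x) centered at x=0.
4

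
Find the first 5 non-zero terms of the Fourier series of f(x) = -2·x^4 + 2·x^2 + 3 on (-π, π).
(-104 + 16·π^2)·cos(x) + (8 - 4·π^2)·cos(2·x) + (-56/27 + 16·π^2/9)·cos(3·x) + (7/8 - π^2)·cos(4·x) - 2·π^4/5 + 3 + 2·π^2/3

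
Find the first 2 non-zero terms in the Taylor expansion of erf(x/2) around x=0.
-x^3/(12·√(π)) + x/√(π)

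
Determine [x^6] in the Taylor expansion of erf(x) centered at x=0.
Expand to order 6: erf(x) = x^5/(5·√(π)) - 2·x^3/(3·√(π)) + 2·x/√(π) + O(x^7).
The coefficient of x^6 is 0.

Final answer: 0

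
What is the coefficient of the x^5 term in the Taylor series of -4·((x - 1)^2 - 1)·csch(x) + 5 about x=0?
Expand to order 5: -4·((x - 1)^2 - 1)·csch(x) + 5 = -7·x^5/90 + 7·x^4/45 + 2·x^3/3 - 4·x^2/3 - 4·x + 13 + O(x^6).
The coefficient of x^5 is -7/90.

Final answer: -7/90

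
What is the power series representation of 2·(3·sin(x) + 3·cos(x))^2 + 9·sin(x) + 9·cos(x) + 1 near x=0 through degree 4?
3·x^4/8 - 51·x^3/2 - 9·x^2/2 + 45·x + 28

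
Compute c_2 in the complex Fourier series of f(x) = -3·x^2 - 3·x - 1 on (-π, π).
Compute the real Fourier coefficients first: a_2 = -3, b_2 = 3.
Then c_2 = (a_2 − i·b_2)/2 = -3/2 - 3·i/2.

Final answer: -3/2 - 3·i/2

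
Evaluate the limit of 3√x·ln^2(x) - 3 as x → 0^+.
The product is a 0·∞ indeterminate form at x → 0⁺.
Rewrite the product as 3·ln^2(x) / x^(-1/2) and apply L'Hôpital, or use the standard hierarchy x^(-1/2) ≫ |ln x|^2 as x → 0⁺.
The indeterminate product → 0, so the limit = -3.

Final answer: -3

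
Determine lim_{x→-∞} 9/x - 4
Evaluate the dominant behaviour as x → -∞; each term tends to a finite value or vanishes.
Limit = -4.

Final answer: -4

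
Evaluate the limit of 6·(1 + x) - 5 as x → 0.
Direct substitution at x = 0 gives 1.

Final answer: 1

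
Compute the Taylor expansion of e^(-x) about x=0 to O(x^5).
x^4/24 - x^3/6 + x^2/2 - x + 1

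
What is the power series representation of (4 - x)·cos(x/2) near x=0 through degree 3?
x^3/8 - x^2/2 - x + 4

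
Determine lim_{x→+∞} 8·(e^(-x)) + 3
Evaluate the dominant behaviour as x → +∞; each term tends to a finite value or vanishes.
Limit = 3.

Final answer: 3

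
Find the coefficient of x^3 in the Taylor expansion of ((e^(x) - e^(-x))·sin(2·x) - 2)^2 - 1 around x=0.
0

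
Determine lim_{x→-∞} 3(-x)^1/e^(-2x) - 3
The quotient is an ∞/∞ indeterminate form as x → -∞.
Compare growth rates of the dominant terms (exponentials ≫ polynomials ≫ logarithms), or apply L'Hôpital's rule; the quotient → 0.
Adding the constant: 0 - 3 = -3. Limit = -3.

Final answer: -3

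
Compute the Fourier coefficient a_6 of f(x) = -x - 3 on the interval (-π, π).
a_6 = (1/π) ∫_{-π}^{π} f(x)·cos(6x) dx.
Evaluate the integral (use parity and integration by parts as needed): a_6 = 0.

Final answer: 0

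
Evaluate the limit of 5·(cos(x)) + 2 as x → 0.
Direct substitution at x = 0 gives 7.

Final answer: 7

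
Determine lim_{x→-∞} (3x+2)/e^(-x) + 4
The quotient is an ∞/∞ indeterminate form as x → -∞.
Compare growth rates of the dominant terms (exponentials ≫ polynomials ≫ logarithms), or apply L'Hôpital's rule; the quotient → 0.
Adding the constant: 0 + 4 = 4. Limit = 4.

Final answer: 4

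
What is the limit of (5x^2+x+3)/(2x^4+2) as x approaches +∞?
This is an ∞/∞ indeterminate form as x → +∞.
Divide numerator and denominator by x^4 and let the lower-order terms vanish; the numerator's degree 2 is below the denominator's degree 4, so the quotient → 0.
Limit = 0.

Final answer: 0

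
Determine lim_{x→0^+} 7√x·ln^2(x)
This is a 0·∞ indeterminate form at x → 0⁺.
Rewrite the product as 7·ln^2(x) / x^(-1/2) and apply L'Hôpital, or use the standard hierarchy x^(-1/2) ≫ |ln x|^2 as x → 0⁺.
The indeterminate product → 0, so the limit = 0.

Final answer: 0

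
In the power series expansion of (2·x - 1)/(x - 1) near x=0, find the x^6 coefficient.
Expand to order 6: (2·x - 1)/(x - 1) = -x^6 - x^5 - x^4 - x^3 - x^2 - x + 1 + O(x^7).
The coefficient of x^6 is -1.

Final answer: -1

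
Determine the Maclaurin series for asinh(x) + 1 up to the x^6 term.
3·x^5/40 - x^3/6 + x + 1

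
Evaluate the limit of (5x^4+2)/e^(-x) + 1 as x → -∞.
The quotient is an ∞/∞ indeterminate form as x → -∞.
Compare growth rates of the dominant terms (exponentials ≫ polynomials ≫ logarithms), or apply L'Hôpital's rule; the quotient → 0.
Adding the constant: 0 + 1 = 1. Limit = 1.

Final answer: 1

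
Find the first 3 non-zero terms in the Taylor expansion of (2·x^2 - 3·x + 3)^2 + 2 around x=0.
21·x^2 - 18·x + 11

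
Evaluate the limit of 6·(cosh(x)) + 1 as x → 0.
Direct substitution at x = 0 gives 7.

Final answer: 7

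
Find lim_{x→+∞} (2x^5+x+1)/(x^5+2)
This is an ∞/∞ indeterminate form as x → +∞.
Divide numerator and denominator by x^5 and let the lower-order terms vanish; the leading terms give 2/1 = 2.
Limit = 2.

Final answer: 2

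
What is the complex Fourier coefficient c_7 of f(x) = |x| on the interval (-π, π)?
Compute the real Fourier coefficients first: a_7 = -4/(49·π), b_7 = 0.
Then c_7 = (a_7 − i·b_7)/2 = -2/(49·π).

Final answer: -2/(49·π)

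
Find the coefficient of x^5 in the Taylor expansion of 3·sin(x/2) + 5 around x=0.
Expand to order 5: 3·sin(x/2) + 5 = x^5/1280 - x^3/16 + 3·x/2 + 5 + O(x^6).
The coefficient of x^5 is 1/1280.

Final answer: 1/1280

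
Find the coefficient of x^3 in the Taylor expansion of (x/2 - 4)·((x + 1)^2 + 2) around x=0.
Expand to order 3: (x/2 - 4)·((x + 1)^2 + 2) = x^3/2 - 3·x^2 - 13·x/2 - 12 + O(x^4).
The coefficient of x^3 is 1/2.

Final answer: 1/2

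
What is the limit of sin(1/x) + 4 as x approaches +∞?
Evaluate the dominant behaviour as x → +∞; each term tends to a finite value or vanishes.
Limit = 4.

Final answer: 4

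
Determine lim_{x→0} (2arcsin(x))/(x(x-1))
Both numerator and denominator → 0 as x → 0; this is a 0/0 indeterminate form.
Expand each to leading order near x = 0: numerator ~ 2·x, denominator ~ -x.
The limit of the ratio is -2.

Final answer: -2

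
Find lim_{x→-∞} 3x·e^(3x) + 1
The product is a 0·∞ indeterminate form at x → -∞.
Rewrite the product as 3x / e^(-3x) (an ∞/∞ form) and apply L'Hôpital, or use the standard hierarchy e^(3|x|) ≫ |x| as x → -∞.
The indeterminate product → 0, so the limit = 1.

Final answer: 1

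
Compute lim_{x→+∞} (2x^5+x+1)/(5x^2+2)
This is an ∞/∞ indeterminate form as x → +∞.
Divide numerator and denominator by x^5 and let the lower-order terms vanish; the numerator's degree 5 exceeds the denominator's degree 2, so the quotient diverges.
Limit = ∞.

Final answer: ∞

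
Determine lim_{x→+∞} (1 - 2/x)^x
As x → +∞: this is the defining limit (1 - 2/x)^x → e^(-2).
Limit = e^(-2).

Final answer: e^(-2)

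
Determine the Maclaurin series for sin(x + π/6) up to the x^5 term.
√(3)·x^5/240 + x^4/48 - √(3)·x^3/12 - x^2/4 + √(3)·x/2 + 1/2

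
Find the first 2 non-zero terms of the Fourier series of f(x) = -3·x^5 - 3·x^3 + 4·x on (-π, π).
(-676 - 6·π^4 + 114·π^2)·sin(x) + (-12·π^2 + 14 + 3·π^4)·sin(2·x)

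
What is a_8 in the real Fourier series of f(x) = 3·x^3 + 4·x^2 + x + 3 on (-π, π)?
a_8 = (1/π) ∫_{-π}^{π} f(x)·cos(8x) dx.
Evaluate the integral (use parity and integration by parts as needed): a_8 = 1/4.

Final answer: 1/4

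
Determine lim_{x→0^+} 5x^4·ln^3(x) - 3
The product is a 0·∞ indeterminate form at x → 0⁺.
Rewrite the product as 5·ln^3(x) / x^(-4) and apply L'Hôpital, or use the standard hierarchy x^(-4) ≫ |ln x|^3 as x → 0⁺.
The indeterminate product → 0, so the limit = -3.

Final answer: -3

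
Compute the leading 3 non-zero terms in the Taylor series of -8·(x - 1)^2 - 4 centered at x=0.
-8·x^2 + 16·x - 12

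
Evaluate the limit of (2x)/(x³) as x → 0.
Both numerator and denominator → 0 as x → 0; this is a 0/0 indeterminate form.
Expand each to leading order near x = 0: numerator ~ 2·x, denominator ~ x^3.
The limit of the ratio is ∞.

Final answer: ∞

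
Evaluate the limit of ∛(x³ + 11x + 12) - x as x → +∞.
This is an ∞ − ∞ indeterminate form.
Multiply by (A² + AB + B²)/(A² + AB + B²) where A = ∛(x³+11x + 12), B = x to use A³ − B³ = (A−B)(A²+AB+B²); the x³ terms cancel, leaving (11x + 12)/(A²+AB+B²) with denominator ~ 3x², so the limit is 0.
Limit = 0.

Final answer: 0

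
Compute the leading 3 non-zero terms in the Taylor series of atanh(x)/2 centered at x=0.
x^5/10 + x^3/6 + x/2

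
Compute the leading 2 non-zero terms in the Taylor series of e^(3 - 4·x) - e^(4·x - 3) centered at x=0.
x·(-4·e^(3) - 4·e^(-3)) - e^(-3) + e^(3)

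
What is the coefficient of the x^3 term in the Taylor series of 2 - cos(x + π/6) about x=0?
Expand to order 3: 2 - cos(x + π/6) = -x^3/12 + √(3)·x^2/4 + x/2 - √(3)/2 + 2 + O(x^4).
The coefficient of x^3 is -1/12.

Final answer: -1/12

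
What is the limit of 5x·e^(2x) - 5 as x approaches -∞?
The product is a 0·∞ indeterminate form at x → -∞.
Rewrite the product as 5x / e^(-2x) (an ∞/∞ form) and apply L'Hôpital, or use the standard hierarchy e^(2|x|) ≫ |x| as x → -∞.
The indeterminate product → 0, so the limit = -5.

Final answer: -5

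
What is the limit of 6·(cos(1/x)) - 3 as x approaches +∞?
Evaluate the dominant behaviour as x → +∞; each term tends to a finite value or vanishes.
Limit = 3.

Final answer: 3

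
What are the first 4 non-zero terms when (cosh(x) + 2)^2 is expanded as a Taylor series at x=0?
x^6/20 + x^4/2 + 3·x^2 + 9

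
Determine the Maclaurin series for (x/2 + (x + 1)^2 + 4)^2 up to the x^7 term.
x^4 + 5·x^3 + 65·x^2/4 + 25·x + 25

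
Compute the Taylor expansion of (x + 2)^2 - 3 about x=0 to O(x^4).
x^2 + 4·x + 1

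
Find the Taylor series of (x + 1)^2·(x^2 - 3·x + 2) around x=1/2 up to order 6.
27/16 - 9·(x - 1/2)/4 - 3·(x - 1/2)^2 + (x - 1/2)^3 + (x - 1/2)^4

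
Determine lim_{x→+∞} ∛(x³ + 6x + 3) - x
This is an ∞ − ∞ indeterminate form.
Multiply by (A² + AB + B²)/(A² + AB + B²) where A = ∛(x³+6x + 3), B = x to use A³ − B³ = (A−B)(A²+AB+B²); the x³ terms cancel, leaving (6x + 3)/(A²+AB+B²) with denominator ~ 3x², so the limit is 0.
Limit = 0.

Final answer: 0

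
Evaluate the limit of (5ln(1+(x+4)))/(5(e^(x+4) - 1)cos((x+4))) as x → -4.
Both numerator and denominator → 0 as x → -4; this is a 0/0 indeterminate form.
Expand each to leading order near x = -4: numerator ~ 5·(x + 4), denominator ~ 5·(x + 4).
The limit of the ratio is 1.

Final answer: 1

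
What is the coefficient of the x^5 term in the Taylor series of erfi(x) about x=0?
Expand to order 5: erfi(x) = x^5/(5·√(π)) + 2·x^3/(3·√(π)) + 2·x/√(π) + O(x^6).
The coefficient of x^5 is 1/(5·√(π)).

Final answer: 1/(5·√(π))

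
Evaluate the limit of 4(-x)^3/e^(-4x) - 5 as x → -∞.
The quotient is an ∞/∞ indeterminate form as x → -∞.
Compare growth rates of the dominant terms (exponentials ≫ polynomials ≫ logarithms), or apply L'Hôpital's rule; the quotient → 0.
Adding the constant: 0 - 5 = -5. Limit = -5.

Final answer: -5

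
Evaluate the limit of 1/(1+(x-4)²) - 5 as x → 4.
Direct substitution at x = 4 gives -4.

Final answer: -4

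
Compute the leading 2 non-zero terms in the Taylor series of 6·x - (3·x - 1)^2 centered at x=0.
12·x - 1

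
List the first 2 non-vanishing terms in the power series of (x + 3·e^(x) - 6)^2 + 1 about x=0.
10 - 24·x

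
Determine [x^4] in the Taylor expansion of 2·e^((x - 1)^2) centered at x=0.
19·e/3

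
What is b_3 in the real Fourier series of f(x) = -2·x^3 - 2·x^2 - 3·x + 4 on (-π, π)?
b_3 = (1/π) ∫_{-π}^{π} f(x)·sin(3x) dx.
Evaluate the integral (use parity and integration by parts as needed): b_3 = -4·π^2/3 - 10/9.

Final answer: -4·π^2/3 - 10/9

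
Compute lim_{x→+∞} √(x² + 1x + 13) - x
This is an ∞ − ∞ indeterminate form.
Multiply and divide by the conjugate √(x²+1x + 13) + x; the x² terms cancel, leaving (1x + 13)/(√(x²+1x + 13)+x) → 1/2.
Limit = 1/2.

Final answer: 1/2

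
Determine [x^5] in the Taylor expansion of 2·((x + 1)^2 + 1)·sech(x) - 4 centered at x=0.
Expand to order 5: 2·((x + 1)^2 + 1)·sech(x) - 4 = 5·x^5/6 - x^4/6 - 2·x^3 + 4·x + O(x^6).
The coefficient of x^5 is 5/6.

Final answer: 5/6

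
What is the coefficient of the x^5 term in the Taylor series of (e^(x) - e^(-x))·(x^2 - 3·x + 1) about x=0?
Expand to order 5: (e^(x) - e^(-x))·(x^2 - 3·x + 1) = 7·x^5/20 - x^4 + 7·x^3/3 - 6·x^2 + 2·x + O(x^6).
The coefficient of x^5 is 7/20.

Final answer: 7/20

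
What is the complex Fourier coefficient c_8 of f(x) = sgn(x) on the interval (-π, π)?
Compute the real Fourier coefficients first: a_8 = 0, b_8 = 0.
Then c_8 = (a_8 − i·b_8)/2 = 0.

Final answer: 0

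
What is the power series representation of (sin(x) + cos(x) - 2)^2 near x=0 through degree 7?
-31·x^7/1260 + x^6/180 + 7·x^5/30 - x^4/6 - 2·x^3/3 + 2·x^2 - 2·x + 1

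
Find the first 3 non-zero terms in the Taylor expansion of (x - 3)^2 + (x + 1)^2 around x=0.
2·x^2 - 4·x + 10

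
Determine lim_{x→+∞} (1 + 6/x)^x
As x → +∞: this is the defining limit (1 + 6/x)^x → e^6.
Limit = e^(6).

Final answer: e^(6)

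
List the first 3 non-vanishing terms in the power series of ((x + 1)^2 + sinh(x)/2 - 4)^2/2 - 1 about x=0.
x^2/8 - 15·x/2 + 7/2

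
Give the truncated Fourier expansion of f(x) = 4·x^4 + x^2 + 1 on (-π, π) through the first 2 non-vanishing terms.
(188 - 32·π^2)·cos(x) + 1 + π^2/3 + 4·π^4/5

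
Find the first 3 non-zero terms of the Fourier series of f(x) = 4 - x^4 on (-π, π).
(-48 + 8·π^2)·cos(x) + (3 - 2·π^2)·cos(2·x) - π^4/5 + 4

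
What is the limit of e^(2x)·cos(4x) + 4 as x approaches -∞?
Evaluate the dominant behaviour as x → -∞; each term tends to a finite value or vanishes.
Limit = 4.

Final answer: 4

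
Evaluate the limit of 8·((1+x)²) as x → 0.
Direct substitution at x = 0 gives 8.

Final answer: 8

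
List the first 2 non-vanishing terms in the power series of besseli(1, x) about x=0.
x^3/16 + x/2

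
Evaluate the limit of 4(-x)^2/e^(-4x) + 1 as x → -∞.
The quotient is an ∞/∞ indeterminate form as x → -∞.
Compare growth rates of the dominant terms (exponentials ≫ polynomials ≫ logarithms), or apply L'Hôpital's rule; the quotient → 0.
Adding the constant: 0 + 1 = 1. Limit = 1.

Final answer: 1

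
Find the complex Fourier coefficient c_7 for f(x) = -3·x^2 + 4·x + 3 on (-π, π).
Compute the real Fourier coefficients first: a_7 = 12/49, b_7 = 8/7.
Then c_7 = (a_7 − i·b_7)/2 = 6/49 - 4·i/7.

Final answer: 6/49 - 4·i/7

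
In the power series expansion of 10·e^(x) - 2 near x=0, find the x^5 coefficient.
Expand to order 5: 10·e^(x) - 2 = x^5/12 + 5·x^4/12 + 5·x^3/3 + 5·x^2 + 10·x + 8 + O(x^6).
The coefficient of x^5 is 1/12.

Final answer: 1/12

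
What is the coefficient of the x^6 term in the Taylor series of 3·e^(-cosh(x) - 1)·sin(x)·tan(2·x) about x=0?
Expand to order 6: 3·e^(-cosh(x) - 1)·sin(x)·tan(2·x) = 511·x^6·e^(-2)/60 + 4·x^4·e^(-2) + 6·x^2·e^(-2) + O(x^7).
The coefficient of x^6 is 511·e^(-2)/60.

Final answer: 511·e^(-2)/60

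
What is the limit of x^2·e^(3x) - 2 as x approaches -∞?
The product is a 0·∞ indeterminate form at x → -∞.
Rewrite the product as x^2 / e^(-3x) (an ∞/∞ form) and apply L'Hôpital, or use the standard hierarchy e^(3|x|) ≫ |x^2| as x → -∞.
The indeterminate product → 0, so the limit = -2.

Final answer: -2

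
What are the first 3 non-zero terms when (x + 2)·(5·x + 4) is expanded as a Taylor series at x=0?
5·x^2 + 14·x + 8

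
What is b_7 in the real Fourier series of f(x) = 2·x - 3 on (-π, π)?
b_7 = (1/π) ∫_{-π}^{π} f(x)·sin(7x) dx.
Evaluate the integral (use parity and integration by parts as needed): b_7 = 4/7.

Final answer: 4/7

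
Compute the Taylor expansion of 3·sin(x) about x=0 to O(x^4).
-x^3/2 + 3·x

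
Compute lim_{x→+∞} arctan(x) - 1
Evaluate the dominant behaviour as x → +∞; each term tends to a finite value or vanishes.
Limit = -1 + π/2.

Final answer: -1 + π/2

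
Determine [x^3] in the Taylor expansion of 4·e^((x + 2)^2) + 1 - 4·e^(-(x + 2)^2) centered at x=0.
80·e^(-4)/3 + 176·e^(4)/3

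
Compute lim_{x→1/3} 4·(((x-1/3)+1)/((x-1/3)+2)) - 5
Direct substitution at x = 1/3 gives -3.

Final answer: -3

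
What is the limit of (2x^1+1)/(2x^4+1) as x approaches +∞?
This is an ∞/∞ indeterminate form as x → +∞.
Divide numerator and denominator by x^4 and let the lower-order terms vanish; the numerator's degree 1 is below the denominator's degree 4, so the quotient → 0.
Limit = 0.

Final answer: 0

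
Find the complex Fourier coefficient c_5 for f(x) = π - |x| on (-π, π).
Compute the real Fourier coefficients first: a_5 = 4/(25·π), b_5 = 0.
Then c_5 = (a_5 − i·b_5)/2 = 2/(25·π).

Final answer: 2/(25·π)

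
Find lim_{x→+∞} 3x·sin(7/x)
As x → +∞: let u = 7/x → 0⁺; then 3·x·sin(7/x) = 3·7·sin(u)/u → 3·7·1 = 21.
Limit = 21.

Final answer: 21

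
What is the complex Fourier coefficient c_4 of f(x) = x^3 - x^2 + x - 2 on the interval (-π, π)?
Compute the real Fourier coefficients first: a_4 = -1/4, b_4 = -π^2/2 - 5/16.
Then c_4 = (a_4 − i·b_4)/2 = -1/8 + 5·i/32 + i·π^2/4.

Final answer: -1/8 + 5·i/32 + i·π^2/4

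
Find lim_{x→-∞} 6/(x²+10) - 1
Evaluate the dominant behaviour as x → -∞; each term tends to a finite value or vanishes.
Limit = -1.

Final answer: -1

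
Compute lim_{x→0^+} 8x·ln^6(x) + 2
The product is a 0·∞ indeterminate form at x → 0⁺.
Rewrite the product as 8·ln^6(x) / x^(-1) and apply L'Hôpital, or use the standard hierarchy x^(-1) ≫ |ln x|^6 as x → 0⁺.
The indeterminate product → 0, so the limit = 2.

Final answer: 2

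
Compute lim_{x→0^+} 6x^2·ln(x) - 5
The product is a 0·∞ indeterminate form at x → 0⁺.
Rewrite the product as 6·ln(x) / x^(-2) and apply L'Hôpital, or use the standard hierarchy x^(-2) ≫ |ln x| as x → 0⁺.
The indeterminate product → 0, so the limit = -5.

Final answer: -5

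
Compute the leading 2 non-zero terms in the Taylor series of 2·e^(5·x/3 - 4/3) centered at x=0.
10·x·e^(-4/3)/3 + 2·e^(-4/3)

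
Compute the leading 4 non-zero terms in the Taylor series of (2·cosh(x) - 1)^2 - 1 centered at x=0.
127·x^8/10080 + 31·x^6/180 + 7·x^4/6 + 2·x^2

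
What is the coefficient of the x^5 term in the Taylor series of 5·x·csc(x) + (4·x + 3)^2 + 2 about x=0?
Expand to order 5: 5·x·csc(x) + (4·x + 3)^2 + 2 = 7·x^4/72 + 101·x^2/6 + 24·x + 16 + O(x^6).
The coefficient of x^5 is 0.

Final answer: 0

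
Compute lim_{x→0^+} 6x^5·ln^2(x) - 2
The product is a 0·∞ indeterminate form at x → 0⁺.
Rewrite the product as 6·ln^2(x) / x^(-5) and apply L'Hôpital, or use the standard hierarchy x^(-5) ≫ |ln x|^2 as x → 0⁺.
The indeterminate product → 0, so the limit = -2.

Final answer: -2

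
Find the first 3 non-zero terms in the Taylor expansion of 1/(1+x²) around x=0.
x^4 - x^2 + 1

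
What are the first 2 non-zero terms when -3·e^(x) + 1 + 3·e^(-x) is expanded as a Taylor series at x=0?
1 - 6·x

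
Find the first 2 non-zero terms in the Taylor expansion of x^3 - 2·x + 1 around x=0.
1 - 2·x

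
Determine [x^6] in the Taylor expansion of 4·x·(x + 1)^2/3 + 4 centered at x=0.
Expand to order 6: 4·x·(x + 1)^2/3 + 4 = 4·x^3/3 + 8·x^2/3 + 4·x/3 + 4 + O(x^7).
The coefficient of x^6 is 0.

Final answer: 0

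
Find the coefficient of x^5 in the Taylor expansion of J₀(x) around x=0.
Expand to order 5: J₀(x) = x^4/64 - x^2/4 + 1 + O(x^6).
The coefficient of x^5 is 0.

Final answer: 0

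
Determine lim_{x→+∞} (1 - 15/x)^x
As x → +∞: this is the defining limit (1 - 15/x)^x → e^(-15).
Limit = e^(-15).

Final answer: e^(-15)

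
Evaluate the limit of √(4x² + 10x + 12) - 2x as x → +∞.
As x → +∞: multiply by the conjugate to get (10x+12)/(√(4x²+10x+12)+2x); the denominator ~ 4x, so the limit is 10/4 = 5/2.
Limit = 5/2.

Final answer: 5/2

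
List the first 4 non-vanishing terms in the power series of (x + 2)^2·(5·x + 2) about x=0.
5·x^3 + 22·x^2 + 28·x + 8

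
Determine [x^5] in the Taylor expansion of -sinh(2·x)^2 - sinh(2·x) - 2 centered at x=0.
Expand to order 5: -sinh(2·x)^2 - sinh(2·x) - 2 = -4·x^5/15 - 16·x^4/3 - 4·x^3/3 - 4·x^2 - 2·x - 2 + O(x^6).
The coefficient of x^5 is -4/15.

Final answer: -4/15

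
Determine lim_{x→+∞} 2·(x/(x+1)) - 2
Evaluate the dominant behaviour as x → +∞; each term tends to a finite value or vanishes.
Limit = 0.

Final answer: 0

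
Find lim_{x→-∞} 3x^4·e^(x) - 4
The product is a 0·∞ indeterminate form at x → -∞.
Rewrite the product as 3x^4 / e^(-x) (an ∞/∞ form) and apply L'Hôpital, or use the standard hierarchy e^(|x|) ≫ |x^4| as x → -∞.
The indeterminate product → 0, so the limit = -4.

Final answer: -4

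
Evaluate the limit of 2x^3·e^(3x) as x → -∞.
This is a 0·∞ indeterminate form at x → -∞.
Rewrite the product as 2x^3 / e^(-3x) (an ∞/∞ form) and apply L'Hôpital, or use the standard hierarchy e^(3|x|) ≫ |x^3| as x → -∞.
The indeterminate product → 0, so the limit = 0.

Final answer: 0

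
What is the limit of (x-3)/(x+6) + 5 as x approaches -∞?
Evaluate the dominant behaviour as x → -∞; each term tends to a finite value or vanishes.
Limit = 6.

Final answer: 6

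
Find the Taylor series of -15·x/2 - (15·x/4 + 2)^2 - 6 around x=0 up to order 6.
-225·x^2/16 - 45·x/2 - 10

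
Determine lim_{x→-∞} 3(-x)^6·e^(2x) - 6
The product is a 0·∞ indeterminate form at x → -∞.
Rewrite the product as 3(-x)^6 / e^(-2x) (an ∞/∞ form) and apply L'Hôpital, or use the standard hierarchy e^(2|x|) ≫ |(-x)^6| as x → -∞.
The indeterminate product → 0, so the limit = -6.

Final answer: -6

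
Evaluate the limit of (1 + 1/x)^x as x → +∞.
As x → +∞: this is the defining limit (1 + 1/x)^x → e^1.
Limit = e.

Final answer: e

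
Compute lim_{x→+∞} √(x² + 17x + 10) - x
This is an ∞ − ∞ indeterminate form.
Multiply and divide by the conjugate √(x²+17x + 10) + x; the x² terms cancel, leaving (17x + 10)/(√(x²+17x + 10)+x) → 17/2.
Limit = 17/2.

Final answer: 17/2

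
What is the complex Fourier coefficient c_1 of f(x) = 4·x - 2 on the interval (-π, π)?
Compute the real Fourier coefficients first: a_1 = 0, b_1 = 8.
Then c_1 = (a_1 − i·b_1)/2 = -4·i.

Final answer: -4·i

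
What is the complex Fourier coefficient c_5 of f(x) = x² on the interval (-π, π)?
Compute the real Fourier coefficients first: a_5 = -4/25, b_5 = 0.
Then c_5 = (a_5 − i·b_5)/2 = -2/25.

Final answer: -2/25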